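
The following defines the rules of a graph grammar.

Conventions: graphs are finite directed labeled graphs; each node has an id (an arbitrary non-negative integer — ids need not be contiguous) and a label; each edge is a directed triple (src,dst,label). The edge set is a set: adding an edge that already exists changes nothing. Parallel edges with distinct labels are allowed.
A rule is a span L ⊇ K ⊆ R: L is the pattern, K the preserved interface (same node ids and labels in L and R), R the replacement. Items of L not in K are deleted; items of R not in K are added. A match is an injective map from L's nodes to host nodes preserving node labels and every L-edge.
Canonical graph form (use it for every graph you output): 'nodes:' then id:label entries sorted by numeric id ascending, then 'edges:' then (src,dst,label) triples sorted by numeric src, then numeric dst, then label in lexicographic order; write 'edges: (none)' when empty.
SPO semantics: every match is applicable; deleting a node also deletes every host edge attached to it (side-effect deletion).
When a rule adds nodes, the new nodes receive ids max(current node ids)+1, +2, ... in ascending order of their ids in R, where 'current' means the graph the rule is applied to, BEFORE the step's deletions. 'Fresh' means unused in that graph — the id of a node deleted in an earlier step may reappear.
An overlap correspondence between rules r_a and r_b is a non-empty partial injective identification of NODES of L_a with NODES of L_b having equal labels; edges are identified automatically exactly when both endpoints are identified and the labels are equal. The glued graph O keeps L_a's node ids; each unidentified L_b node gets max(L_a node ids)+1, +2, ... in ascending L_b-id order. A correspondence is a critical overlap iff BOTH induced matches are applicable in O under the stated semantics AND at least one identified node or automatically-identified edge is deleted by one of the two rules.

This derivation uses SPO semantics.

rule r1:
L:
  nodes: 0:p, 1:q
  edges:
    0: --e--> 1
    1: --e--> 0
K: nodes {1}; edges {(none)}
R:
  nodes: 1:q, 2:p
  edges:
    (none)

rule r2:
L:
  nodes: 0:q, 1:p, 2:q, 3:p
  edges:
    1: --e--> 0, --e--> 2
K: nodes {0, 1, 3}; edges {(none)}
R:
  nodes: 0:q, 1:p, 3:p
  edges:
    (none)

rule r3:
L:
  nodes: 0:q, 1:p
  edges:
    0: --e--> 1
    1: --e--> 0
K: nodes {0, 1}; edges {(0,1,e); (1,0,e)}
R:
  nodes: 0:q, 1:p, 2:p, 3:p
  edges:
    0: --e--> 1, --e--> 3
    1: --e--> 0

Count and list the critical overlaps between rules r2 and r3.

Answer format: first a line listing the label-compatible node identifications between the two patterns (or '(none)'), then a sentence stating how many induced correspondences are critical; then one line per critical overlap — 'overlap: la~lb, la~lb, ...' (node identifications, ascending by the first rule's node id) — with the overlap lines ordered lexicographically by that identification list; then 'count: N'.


label-compatible node identifications between L(r2) and L(r3): 0~0, 1~1, 2~0, 3~1
4 of the induced correspondences are critical overlaps of r2 and r3.
overlap: 0~0, 1~1
overlap: 1~1, 2~0
overlap: 2~0
overlap: 2~0, 3~1
count: 4


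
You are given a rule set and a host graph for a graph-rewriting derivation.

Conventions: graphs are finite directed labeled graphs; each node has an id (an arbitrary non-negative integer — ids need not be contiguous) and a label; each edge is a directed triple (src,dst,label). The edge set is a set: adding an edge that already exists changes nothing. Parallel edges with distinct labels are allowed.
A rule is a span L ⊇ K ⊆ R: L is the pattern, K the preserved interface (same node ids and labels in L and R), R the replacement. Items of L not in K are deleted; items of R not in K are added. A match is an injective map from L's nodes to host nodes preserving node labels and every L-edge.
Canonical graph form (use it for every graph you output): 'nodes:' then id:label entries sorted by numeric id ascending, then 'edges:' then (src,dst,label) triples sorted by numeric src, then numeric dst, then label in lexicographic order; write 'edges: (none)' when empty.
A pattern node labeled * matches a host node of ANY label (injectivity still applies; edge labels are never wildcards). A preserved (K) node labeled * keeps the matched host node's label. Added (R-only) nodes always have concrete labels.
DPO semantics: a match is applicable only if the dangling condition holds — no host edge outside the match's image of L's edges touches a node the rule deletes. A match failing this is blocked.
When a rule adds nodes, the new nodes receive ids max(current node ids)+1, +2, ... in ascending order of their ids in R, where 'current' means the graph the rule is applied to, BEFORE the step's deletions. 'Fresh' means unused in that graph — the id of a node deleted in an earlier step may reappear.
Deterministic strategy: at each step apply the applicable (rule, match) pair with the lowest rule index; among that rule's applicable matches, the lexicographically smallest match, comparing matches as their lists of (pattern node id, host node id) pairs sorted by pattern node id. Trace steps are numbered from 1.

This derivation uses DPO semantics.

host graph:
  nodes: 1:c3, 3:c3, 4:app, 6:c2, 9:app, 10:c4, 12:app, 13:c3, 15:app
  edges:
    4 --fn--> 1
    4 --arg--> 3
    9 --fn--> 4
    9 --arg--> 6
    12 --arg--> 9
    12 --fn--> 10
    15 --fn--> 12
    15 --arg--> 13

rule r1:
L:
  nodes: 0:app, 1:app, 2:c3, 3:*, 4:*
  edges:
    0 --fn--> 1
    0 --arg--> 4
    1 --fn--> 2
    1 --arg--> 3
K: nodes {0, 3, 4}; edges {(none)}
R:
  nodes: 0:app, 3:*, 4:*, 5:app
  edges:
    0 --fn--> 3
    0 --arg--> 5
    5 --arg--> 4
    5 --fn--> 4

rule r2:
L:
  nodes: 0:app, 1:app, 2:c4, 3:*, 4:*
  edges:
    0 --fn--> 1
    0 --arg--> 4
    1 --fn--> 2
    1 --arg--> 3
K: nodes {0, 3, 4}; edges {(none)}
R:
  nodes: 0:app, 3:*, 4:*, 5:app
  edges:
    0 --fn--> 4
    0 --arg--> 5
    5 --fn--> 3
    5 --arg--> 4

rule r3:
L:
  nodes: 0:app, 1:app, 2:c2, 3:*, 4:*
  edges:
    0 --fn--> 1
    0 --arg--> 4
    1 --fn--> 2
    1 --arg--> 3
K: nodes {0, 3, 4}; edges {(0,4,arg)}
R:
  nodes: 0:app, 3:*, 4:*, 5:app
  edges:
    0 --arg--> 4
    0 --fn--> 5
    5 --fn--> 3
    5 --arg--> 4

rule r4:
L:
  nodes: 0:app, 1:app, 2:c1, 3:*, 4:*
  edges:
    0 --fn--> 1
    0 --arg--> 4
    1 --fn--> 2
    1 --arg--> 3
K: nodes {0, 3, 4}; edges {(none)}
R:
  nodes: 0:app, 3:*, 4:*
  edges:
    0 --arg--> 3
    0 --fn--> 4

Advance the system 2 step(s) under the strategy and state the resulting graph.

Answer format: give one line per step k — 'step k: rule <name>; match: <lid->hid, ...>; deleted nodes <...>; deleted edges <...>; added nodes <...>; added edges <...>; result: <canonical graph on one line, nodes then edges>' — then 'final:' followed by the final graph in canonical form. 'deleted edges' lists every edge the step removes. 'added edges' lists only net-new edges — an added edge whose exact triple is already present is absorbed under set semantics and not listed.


step 1: rule r1; match: 0->9, 1->4, 2->1, 3->3, 4->6; deleted nodes 1, 4; deleted edges (4,1,fn); (4,3,arg); (9,4,fn); (9,6,arg); added nodes 16; added edges (9,3,fn); (9,16,arg); (16,6,arg); (16,6,fn); result: nodes: 3:c3, 6:c2, 9:app, 10:c4, 12:app, 13:c3, 15:app, 16:app edges: (9,3,fn); (9,16,arg); (12,9,arg); (12,10,fn); (15,12,fn); (15,13,arg); (16,6,arg); (16,6,fn)
step 2: rule r2; match: 0->15, 1->12, 2->10, 3->9, 4->13; deleted nodes 10, 12; deleted edges (12,9,arg); (12,10,fn); (15,12,fn); (15,13,arg); added nodes 17; added edges (15,13,fn); (15,17,arg); (17,9,fn); (17,13,arg); result: nodes: 3:c3, 6:c2, 9:app, 13:c3, 15:app, 16:app, 17:app edges: (9,3,fn); (9,16,arg); (15,13,fn); (15,17,arg); (16,6,arg); (16,6,fn); (17,9,fn); (17,13,arg)
final:
nodes: 3:c3, 6:c2, 9:app, 13:c3, 15:app, 16:app, 17:app
edges: (9,3,fn); (9,16,arg); (15,13,fn); (15,17,arg); (16,6,arg); (16,6,fn); (17,9,fn); (17,13,arg)


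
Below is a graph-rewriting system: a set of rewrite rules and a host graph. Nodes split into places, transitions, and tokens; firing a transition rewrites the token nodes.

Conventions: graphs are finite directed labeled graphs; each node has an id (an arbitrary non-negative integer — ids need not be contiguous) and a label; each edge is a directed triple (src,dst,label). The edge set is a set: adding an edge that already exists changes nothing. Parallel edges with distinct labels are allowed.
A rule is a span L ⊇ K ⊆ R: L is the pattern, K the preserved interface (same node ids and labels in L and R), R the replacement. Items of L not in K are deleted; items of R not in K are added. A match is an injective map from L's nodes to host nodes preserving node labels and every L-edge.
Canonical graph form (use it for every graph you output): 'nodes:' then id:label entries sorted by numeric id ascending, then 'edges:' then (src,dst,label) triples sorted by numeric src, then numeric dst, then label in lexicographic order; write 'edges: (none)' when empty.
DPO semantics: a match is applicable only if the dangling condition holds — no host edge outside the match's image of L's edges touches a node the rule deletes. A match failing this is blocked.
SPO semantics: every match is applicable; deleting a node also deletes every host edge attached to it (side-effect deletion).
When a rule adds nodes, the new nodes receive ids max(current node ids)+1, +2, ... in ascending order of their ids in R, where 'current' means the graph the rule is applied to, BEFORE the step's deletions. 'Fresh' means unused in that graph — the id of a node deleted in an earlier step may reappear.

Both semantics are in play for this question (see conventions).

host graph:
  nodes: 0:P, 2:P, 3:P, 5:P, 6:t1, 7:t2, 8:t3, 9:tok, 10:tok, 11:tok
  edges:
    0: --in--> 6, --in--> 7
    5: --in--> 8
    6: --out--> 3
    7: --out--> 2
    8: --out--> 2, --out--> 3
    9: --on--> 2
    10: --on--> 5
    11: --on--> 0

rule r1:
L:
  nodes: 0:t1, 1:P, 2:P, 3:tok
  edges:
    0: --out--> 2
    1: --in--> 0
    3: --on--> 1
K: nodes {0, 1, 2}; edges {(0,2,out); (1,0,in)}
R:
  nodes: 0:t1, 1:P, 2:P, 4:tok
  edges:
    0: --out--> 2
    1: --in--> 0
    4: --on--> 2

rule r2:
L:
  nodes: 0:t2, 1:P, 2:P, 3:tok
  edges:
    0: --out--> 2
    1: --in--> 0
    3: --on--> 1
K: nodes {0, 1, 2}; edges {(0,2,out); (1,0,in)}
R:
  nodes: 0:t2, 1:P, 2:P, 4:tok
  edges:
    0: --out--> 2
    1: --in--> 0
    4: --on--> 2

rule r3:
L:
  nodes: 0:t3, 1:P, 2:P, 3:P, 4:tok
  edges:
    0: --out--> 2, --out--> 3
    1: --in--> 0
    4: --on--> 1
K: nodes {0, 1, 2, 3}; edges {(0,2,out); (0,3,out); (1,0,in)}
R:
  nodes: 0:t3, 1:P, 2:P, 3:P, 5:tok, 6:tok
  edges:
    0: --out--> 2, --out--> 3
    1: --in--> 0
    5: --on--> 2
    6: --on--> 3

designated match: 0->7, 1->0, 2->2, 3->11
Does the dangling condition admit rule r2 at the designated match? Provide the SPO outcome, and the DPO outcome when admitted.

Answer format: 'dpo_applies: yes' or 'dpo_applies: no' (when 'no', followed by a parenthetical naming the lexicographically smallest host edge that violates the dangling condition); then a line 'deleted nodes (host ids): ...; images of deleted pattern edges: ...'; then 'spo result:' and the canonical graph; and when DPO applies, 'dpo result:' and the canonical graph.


dpo_applies: yes
deleted nodes (host ids): 11; images of deleted pattern edges: (11,0,on)
spo result:
nodes: 0:P, 2:P, 3:P, 5:P, 6:t1, 7:t2, 8:t3, 9:tok, 10:tok, 12:tok
edges: (0,6,in); (0,7,in); (5,8,in); (6,3,out); (7,2,out); (8,2,out); (8,3,out); (9,2,on); (10,5,on); (12,2,on)
dpo result:
nodes: 0:P, 2:P, 3:P, 5:P, 6:t1, 7:t2, 8:t3, 9:tok, 10:tok, 12:tok
edges: (0,6,in); (0,7,in); (5,8,in); (6,3,out); (7,2,out); (8,2,out); (8,3,out); (9,2,on); (10,5,on); (12,2,on)


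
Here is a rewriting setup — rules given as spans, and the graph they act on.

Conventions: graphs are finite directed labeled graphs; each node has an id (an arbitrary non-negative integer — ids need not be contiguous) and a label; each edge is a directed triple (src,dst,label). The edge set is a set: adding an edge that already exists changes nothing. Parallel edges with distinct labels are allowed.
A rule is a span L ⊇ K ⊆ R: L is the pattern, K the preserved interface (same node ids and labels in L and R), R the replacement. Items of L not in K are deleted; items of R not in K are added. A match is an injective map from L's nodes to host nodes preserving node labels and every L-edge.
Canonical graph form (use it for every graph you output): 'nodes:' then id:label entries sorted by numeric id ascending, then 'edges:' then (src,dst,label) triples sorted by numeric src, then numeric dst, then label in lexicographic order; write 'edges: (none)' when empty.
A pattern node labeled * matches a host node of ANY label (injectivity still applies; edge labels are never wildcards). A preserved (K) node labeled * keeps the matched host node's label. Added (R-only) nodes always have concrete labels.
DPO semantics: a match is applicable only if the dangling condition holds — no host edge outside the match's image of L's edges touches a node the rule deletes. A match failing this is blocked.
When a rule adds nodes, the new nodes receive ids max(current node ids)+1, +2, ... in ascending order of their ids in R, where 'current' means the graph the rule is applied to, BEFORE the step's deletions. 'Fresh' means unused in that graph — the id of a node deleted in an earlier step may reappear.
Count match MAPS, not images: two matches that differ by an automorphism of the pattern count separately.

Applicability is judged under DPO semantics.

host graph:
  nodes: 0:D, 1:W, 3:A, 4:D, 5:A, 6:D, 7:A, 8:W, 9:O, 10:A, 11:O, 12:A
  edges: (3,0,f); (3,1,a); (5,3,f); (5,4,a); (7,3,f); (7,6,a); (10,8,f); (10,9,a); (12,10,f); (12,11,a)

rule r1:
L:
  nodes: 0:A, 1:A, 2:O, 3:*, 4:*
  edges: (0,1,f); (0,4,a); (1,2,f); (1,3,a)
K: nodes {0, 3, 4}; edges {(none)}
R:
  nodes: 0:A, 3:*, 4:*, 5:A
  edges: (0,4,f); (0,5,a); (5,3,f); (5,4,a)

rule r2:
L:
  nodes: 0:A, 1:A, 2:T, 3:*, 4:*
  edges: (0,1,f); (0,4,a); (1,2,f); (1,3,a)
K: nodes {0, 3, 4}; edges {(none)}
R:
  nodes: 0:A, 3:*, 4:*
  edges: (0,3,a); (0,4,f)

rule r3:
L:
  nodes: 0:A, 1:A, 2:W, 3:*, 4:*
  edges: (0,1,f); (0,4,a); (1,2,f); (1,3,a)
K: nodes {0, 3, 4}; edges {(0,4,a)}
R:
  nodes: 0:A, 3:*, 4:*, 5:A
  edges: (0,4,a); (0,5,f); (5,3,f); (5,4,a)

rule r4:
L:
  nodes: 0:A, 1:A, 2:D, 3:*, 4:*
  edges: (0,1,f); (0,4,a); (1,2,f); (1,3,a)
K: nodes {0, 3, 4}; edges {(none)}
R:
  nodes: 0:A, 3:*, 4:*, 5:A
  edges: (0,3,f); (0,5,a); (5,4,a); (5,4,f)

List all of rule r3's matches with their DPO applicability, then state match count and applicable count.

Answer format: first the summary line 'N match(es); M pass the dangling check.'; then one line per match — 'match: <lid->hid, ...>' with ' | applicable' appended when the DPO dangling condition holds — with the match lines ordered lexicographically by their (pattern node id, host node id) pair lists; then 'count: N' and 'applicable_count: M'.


1 match(es); 1 pass the dangling check.
match: 0->12, 1->10, 2->8, 3->9, 4->11 | applicable
count: 1
applicable_count: 1


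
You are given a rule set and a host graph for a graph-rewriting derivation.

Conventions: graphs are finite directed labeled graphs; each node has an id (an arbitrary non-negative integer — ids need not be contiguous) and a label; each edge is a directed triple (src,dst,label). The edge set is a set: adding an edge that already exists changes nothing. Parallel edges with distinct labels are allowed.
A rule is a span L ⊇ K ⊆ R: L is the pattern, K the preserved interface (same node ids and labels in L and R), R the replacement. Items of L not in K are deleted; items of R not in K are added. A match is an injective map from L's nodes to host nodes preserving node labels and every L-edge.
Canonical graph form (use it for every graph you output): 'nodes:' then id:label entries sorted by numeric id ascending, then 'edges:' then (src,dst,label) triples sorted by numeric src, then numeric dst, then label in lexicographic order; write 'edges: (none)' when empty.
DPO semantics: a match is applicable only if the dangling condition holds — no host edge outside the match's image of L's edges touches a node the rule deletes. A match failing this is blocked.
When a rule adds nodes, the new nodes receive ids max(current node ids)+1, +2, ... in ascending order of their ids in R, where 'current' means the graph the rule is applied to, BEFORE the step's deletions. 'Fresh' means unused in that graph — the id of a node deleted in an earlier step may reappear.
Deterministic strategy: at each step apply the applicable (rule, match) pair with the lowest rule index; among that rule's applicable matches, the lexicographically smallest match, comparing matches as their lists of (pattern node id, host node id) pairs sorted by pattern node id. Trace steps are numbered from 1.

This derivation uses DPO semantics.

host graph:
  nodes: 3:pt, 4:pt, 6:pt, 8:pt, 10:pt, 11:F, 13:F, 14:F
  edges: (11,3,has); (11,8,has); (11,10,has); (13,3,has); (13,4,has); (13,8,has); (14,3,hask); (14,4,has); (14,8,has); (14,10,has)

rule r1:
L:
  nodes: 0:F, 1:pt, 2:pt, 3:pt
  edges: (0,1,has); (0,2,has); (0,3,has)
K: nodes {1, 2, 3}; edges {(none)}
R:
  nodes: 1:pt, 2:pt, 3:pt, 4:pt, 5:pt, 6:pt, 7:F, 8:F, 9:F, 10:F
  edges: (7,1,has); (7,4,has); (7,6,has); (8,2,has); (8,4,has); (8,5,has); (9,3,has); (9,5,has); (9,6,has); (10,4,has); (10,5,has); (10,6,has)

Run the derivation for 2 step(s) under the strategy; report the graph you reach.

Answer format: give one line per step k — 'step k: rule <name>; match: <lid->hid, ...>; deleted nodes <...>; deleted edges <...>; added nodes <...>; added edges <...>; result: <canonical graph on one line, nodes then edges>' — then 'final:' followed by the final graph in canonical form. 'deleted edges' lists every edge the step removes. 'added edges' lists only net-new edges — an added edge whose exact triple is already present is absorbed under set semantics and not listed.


step 1: rule r1; match: 0->11, 1->3, 2->8, 3->10; deleted nodes 11; deleted edges (11,3,has); (11,8,has); (11,10,has); added nodes 15, 16, 17, 18, 19, 20, 21; added edges (18,3,has); (18,15,has); (18,17,has); (19,8,has); (19,15,has); (19,16,has); (20,10,has); (20,16,has); (20,17,has); (21,15,has); (21,16,has); (21,17,has); result: nodes: 3:pt, 4:pt, 6:pt, 8:pt, 10:pt, 13:F, 14:F, 15:pt, 16:pt, 17:pt, 18:F, 19:F, 20:F, 21:F edges: (13,3,has); (13,4,has); (13,8,has); (14,3,hask); (14,4,has); (14,8,has); (14,10,has); (18,3,has); (18,15,has); (18,17,has); (19,8,has); (19,15,has); (19,16,has); (20,10,has); (20,16,has); (20,17,has); (21,15,has); (21,16,has); (21,17,has)
step 2: rule r1; match: 0->13, 1->3, 2->4, 3->8; deleted nodes 13; deleted edges (13,3,has); (13,4,has); (13,8,has); added nodes 22, 23, 24, 25, 26, 27, 28; added edges (25,3,has); (25,22,has); (25,24,has); (26,4,has); (26,22,has); (26,23,has); (27,8,has); (27,23,has); (27,24,has); (28,22,has); (28,23,has); (28,24,has); result: nodes: 3:pt, 4:pt, 6:pt, 8:pt, 10:pt, 14:F, 15:pt, 16:pt, 17:pt, 18:F, 19:F, 20:F, 21:F, 22:pt, 23:pt, 24:pt, 25:F, 26:F, 27:F, 28:F edges: (14,3,hask); (14,4,has); (14,8,has); (14,10,has); (18,3,has); (18,15,has); (18,17,has); (19,8,has); (19,15,has); (19,16,has); (20,10,has); (20,16,has); (20,17,has); (21,15,has); (21,16,has); (21,17,has); (25,3,has); (25,22,has); (25,24,has); (26,4,has); (26,22,has); (26,23,has); (27,8,has); (27,23,has); (27,24,has); (28,22,has); (28,23,has); (28,24,has)
final:
nodes: 3:pt, 4:pt, 6:pt, 8:pt, 10:pt, 14:F, 15:pt, 16:pt, 17:pt, 18:F, 19:F, 20:F, 21:F, 22:pt, 23:pt, 24:pt, 25:F, 26:F, 27:F, 28:F
edges: (14,3,hask); (14,4,has); (14,8,has); (14,10,has); (18,3,has); (18,15,has); (18,17,has); (19,8,has); (19,15,has); (19,16,has); (20,10,has); (20,16,has); (20,17,has); (21,15,has); (21,16,has); (21,17,has); (25,3,has); (25,22,has); (25,24,has); (26,4,has); (26,22,has); (26,23,has); (27,8,has); (27,23,has); (27,24,has); (28,22,has); (28,23,has); (28,24,has)


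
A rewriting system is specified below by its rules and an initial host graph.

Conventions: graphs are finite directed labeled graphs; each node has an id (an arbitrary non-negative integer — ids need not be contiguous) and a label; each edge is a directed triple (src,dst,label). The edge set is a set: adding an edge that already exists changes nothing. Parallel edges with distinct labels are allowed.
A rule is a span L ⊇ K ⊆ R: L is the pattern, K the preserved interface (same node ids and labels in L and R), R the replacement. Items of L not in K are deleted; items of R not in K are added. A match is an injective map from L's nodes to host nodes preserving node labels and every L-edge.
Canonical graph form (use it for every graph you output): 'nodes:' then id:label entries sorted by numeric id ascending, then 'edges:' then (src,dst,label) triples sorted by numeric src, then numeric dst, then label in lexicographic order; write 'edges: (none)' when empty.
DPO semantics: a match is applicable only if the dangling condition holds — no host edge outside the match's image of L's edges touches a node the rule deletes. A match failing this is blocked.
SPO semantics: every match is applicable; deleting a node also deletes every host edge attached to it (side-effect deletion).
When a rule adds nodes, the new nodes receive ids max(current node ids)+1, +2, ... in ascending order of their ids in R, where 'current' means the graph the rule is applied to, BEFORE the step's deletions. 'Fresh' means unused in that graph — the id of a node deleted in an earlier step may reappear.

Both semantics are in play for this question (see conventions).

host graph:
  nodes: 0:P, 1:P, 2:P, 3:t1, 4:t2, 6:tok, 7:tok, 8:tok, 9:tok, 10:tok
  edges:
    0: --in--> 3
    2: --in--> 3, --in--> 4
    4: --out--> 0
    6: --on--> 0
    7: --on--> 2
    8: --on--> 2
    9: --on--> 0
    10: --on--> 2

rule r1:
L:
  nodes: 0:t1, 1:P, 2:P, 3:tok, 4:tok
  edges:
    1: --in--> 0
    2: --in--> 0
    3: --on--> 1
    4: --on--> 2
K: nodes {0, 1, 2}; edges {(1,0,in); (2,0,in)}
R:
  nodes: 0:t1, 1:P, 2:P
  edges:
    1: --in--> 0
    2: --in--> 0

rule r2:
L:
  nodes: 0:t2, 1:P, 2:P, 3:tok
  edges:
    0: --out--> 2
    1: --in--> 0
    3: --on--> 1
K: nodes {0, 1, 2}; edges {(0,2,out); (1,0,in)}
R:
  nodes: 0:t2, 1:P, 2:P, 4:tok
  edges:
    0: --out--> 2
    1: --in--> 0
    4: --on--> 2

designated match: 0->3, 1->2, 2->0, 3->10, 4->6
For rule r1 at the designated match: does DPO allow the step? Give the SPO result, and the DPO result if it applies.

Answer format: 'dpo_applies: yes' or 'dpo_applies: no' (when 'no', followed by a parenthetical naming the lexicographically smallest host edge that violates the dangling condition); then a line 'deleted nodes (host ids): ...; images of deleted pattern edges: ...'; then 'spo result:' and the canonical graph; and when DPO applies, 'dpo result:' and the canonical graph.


dpo_applies: yes
deleted nodes (host ids): 6, 10; images of deleted pattern edges: (6,0,on); (10,2,on)
spo result:
nodes: 0:P, 1:P, 2:P, 3:t1, 4:t2, 7:tok, 8:tok, 9:tok
edges: (0,3,in); (2,3,in); (2,4,in); (4,0,out); (7,2,on); (8,2,on); (9,0,on)
dpo result:
nodes: 0:P, 1:P, 2:P, 3:t1, 4:t2, 7:tok, 8:tok, 9:tok
edges: (0,3,in); (2,3,in); (2,4,in); (4,0,out); (7,2,on); (8,2,on); (9,0,on)


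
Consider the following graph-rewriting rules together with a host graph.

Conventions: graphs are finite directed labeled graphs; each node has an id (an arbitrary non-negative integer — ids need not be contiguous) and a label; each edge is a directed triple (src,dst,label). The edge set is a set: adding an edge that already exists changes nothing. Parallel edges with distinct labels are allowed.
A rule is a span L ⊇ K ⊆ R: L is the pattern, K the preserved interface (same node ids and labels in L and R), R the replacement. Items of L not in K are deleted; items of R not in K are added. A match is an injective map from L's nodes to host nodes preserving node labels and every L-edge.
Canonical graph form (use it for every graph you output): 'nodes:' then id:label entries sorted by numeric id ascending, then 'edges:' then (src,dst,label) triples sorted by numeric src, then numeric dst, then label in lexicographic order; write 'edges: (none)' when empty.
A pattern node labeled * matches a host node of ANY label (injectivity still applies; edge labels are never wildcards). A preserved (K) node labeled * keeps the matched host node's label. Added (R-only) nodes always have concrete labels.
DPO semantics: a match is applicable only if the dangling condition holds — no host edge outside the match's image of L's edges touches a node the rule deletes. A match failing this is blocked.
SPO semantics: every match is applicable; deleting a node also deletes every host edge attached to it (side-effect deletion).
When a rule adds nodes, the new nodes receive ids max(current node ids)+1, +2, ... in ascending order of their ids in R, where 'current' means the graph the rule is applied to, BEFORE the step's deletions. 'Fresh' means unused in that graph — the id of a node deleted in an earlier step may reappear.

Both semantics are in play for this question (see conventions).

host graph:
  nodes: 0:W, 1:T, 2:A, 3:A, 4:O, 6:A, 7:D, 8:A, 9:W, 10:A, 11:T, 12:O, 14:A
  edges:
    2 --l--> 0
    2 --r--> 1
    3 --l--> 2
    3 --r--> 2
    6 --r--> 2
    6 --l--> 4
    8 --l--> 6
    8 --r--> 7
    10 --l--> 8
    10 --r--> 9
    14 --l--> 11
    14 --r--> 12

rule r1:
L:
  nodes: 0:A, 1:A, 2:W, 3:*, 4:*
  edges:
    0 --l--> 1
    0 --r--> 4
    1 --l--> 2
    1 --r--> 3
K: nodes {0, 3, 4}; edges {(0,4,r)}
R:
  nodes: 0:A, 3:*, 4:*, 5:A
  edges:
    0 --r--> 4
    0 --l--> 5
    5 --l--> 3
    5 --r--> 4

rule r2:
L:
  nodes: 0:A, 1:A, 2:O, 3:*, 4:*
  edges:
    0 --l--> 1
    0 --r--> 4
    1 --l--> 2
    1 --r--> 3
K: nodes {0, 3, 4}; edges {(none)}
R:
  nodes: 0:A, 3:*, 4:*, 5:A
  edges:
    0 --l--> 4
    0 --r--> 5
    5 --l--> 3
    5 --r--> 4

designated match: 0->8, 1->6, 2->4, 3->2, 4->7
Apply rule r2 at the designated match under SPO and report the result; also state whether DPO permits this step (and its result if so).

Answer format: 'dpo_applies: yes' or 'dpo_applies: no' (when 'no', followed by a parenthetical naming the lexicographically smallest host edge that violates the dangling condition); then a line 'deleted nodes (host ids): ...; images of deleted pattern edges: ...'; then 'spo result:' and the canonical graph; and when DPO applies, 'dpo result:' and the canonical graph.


dpo_applies: yes
deleted nodes (host ids): 4, 6; images of deleted pattern edges: (6,2,r); (6,4,l); (8,6,l); (8,7,r)
spo result:
nodes: 0:W, 1:T, 2:A, 3:A, 7:D, 8:A, 9:W, 10:A, 11:T, 12:O, 14:A, 15:A
edges: (2,0,l); (2,1,r); (3,2,l); (3,2,r); (8,7,l); (8,15,r); (10,8,l); (10,9,r); (14,11,l); (14,12,r); (15,2,l); (15,7,r)
dpo result:
nodes: 0:W, 1:T, 2:A, 3:A, 7:D, 8:A, 9:W, 10:A, 11:T, 12:O, 14:A, 15:A
edges: (2,0,l); (2,1,r); (3,2,l); (3,2,r); (8,7,l); (8,15,r); (10,8,l); (10,9,r); (14,11,l); (14,12,r); (15,2,l); (15,7,r)


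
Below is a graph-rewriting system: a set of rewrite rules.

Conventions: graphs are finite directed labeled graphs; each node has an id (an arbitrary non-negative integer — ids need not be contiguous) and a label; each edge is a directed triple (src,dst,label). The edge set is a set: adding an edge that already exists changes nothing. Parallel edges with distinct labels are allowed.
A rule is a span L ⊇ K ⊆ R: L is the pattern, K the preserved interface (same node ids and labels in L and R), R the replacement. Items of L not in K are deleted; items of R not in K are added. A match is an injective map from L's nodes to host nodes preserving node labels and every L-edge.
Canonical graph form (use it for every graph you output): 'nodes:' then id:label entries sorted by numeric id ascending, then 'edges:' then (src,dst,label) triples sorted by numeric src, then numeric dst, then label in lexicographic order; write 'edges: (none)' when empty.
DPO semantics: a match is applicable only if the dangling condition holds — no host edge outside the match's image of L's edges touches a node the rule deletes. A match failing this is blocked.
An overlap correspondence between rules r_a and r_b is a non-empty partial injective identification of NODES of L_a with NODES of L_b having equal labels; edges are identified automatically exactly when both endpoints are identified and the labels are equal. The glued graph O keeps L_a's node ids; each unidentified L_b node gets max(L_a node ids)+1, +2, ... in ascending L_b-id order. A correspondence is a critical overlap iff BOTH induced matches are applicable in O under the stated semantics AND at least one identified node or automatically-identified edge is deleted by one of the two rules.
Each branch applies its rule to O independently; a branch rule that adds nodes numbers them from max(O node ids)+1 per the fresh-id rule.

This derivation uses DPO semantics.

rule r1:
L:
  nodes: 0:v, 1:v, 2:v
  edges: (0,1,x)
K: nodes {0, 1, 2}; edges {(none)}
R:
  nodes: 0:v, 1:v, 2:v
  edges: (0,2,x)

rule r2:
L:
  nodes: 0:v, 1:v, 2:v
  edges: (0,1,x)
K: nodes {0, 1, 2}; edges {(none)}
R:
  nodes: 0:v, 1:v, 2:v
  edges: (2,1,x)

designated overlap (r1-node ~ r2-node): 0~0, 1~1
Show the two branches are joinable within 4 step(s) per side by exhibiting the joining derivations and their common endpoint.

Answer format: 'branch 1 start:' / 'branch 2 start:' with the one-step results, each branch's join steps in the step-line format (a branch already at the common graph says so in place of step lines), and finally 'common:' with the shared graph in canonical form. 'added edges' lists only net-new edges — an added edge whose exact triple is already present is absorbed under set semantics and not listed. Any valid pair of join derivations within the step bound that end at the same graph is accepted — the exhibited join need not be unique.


branch 1 start:
nodes: 0:v, 1:v, 2:v, 3:v
edges: (0,2,x)
branch 2 start:
nodes: 0:v, 1:v, 2:v, 3:v
edges: (3,1,x)
branch 1 step 1: rule r1; match: 0->0, 1->2, 2->1; deleted nodes (none); deleted edges (0,2,x); added nodes (none); added edges (0,1,x); result: nodes: 0:v, 1:v, 2:v, 3:v edges: (0,1,x)
branch 2 step 1: rule r2; match: 0->3, 1->1, 2->0; deleted nodes (none); deleted edges (3,1,x); added nodes (none); added edges (0,1,x); result: nodes: 0:v, 1:v, 2:v, 3:v edges: (0,1,x)
common:
nodes: 0:v, 1:v, 2:v, 3:v
edges: (0,1,x)


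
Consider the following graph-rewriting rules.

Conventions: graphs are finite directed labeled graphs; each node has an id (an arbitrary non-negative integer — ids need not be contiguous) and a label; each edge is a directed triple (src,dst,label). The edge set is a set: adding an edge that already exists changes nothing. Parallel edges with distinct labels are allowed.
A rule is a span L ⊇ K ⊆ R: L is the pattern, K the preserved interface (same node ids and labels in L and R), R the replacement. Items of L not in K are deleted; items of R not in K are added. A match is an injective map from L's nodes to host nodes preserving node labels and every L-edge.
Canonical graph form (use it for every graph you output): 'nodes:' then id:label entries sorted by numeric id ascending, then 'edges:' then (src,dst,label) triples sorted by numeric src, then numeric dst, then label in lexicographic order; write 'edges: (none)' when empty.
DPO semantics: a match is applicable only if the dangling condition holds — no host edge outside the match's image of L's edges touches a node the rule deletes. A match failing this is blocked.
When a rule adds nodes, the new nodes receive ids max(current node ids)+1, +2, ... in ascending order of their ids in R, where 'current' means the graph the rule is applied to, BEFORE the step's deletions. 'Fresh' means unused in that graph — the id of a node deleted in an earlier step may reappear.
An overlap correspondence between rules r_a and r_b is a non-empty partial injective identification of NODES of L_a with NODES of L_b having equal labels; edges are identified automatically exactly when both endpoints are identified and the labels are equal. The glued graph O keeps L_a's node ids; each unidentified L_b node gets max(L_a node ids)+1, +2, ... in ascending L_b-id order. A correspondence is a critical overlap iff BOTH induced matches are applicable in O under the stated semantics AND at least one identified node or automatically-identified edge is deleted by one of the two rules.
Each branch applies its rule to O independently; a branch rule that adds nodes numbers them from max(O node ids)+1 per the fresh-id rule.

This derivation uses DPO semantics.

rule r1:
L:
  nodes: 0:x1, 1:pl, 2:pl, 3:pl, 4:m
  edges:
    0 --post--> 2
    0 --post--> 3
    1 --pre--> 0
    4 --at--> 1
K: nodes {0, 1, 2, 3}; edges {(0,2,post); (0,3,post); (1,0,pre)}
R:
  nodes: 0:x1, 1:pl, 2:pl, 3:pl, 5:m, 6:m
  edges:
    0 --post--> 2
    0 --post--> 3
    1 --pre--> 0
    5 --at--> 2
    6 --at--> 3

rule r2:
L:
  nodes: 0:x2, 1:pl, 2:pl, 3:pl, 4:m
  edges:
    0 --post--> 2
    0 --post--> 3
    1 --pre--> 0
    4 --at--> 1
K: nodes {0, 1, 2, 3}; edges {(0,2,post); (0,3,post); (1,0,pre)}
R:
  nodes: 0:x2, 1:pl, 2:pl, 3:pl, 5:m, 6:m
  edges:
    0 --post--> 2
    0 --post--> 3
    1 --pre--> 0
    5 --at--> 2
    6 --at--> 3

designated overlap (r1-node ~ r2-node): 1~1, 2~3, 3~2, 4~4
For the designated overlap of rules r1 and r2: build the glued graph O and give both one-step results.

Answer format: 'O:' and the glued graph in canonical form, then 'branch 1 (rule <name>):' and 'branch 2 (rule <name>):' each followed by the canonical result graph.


O:
nodes: 0:x1, 1:pl, 2:pl, 3:pl, 4:m, 5:x2
edges: (0,2,post); (0,3,post); (1,0,pre); (1,5,pre); (4,1,at); (5,2,post); (5,3,post)
branch 1 (rule r1):
nodes: 0:x1, 1:pl, 2:pl, 3:pl, 5:x2, 6:m, 7:m
edges: (0,2,post); (0,3,post); (1,0,pre); (1,5,pre); (5,2,post); (5,3,post); (6,2,at); (7,3,at)
branch 2 (rule r2):
nodes: 0:x1, 1:pl, 2:pl, 3:pl, 5:x2, 6:m, 7:m
edges: (0,2,post); (0,3,post); (1,0,pre); (1,5,pre); (5,2,post); (5,3,post); (6,3,at); (7,2,at)


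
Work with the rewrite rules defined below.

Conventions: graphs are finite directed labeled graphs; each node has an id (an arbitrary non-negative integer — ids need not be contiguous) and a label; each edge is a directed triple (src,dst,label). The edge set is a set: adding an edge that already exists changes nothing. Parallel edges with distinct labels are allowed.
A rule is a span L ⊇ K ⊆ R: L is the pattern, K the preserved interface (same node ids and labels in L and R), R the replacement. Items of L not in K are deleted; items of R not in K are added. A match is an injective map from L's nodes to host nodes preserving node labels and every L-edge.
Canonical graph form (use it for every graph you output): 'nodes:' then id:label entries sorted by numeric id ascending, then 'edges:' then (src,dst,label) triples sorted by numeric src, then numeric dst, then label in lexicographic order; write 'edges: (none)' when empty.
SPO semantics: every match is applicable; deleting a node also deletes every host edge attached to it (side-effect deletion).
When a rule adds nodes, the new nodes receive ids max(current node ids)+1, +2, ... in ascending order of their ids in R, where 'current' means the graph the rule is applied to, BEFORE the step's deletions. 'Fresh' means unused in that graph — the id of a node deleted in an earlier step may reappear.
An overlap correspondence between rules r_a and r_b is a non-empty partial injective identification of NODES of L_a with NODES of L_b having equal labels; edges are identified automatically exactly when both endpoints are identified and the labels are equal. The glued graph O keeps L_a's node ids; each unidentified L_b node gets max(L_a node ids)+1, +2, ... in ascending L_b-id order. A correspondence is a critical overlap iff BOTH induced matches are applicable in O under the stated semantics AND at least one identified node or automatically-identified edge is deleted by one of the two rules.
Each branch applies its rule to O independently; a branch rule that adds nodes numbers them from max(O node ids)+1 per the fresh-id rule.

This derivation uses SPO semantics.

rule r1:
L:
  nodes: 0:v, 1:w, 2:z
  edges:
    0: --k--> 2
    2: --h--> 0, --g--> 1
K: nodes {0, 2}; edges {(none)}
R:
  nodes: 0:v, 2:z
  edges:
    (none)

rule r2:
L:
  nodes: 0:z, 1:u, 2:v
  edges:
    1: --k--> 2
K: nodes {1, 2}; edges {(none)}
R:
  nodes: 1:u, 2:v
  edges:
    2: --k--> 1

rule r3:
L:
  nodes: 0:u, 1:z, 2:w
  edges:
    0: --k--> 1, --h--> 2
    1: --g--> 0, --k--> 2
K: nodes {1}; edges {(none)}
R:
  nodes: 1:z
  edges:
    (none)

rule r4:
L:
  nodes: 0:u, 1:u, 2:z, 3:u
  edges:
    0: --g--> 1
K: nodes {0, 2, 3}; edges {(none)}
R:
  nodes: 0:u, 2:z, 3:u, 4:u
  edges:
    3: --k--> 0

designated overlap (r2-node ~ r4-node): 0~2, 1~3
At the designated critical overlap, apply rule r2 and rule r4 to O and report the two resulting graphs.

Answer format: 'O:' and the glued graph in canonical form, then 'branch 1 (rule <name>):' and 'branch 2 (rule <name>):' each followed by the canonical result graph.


O:
nodes: 0:z, 1:u, 2:v, 3:u, 4:u
edges: (1,2,k); (3,4,g)
branch 1 (rule r2):
nodes: 1:u, 2:v, 3:u, 4:u
edges: (2,1,k); (3,4,g)
branch 2 (rule r4):
nodes: 0:z, 1:u, 2:v, 3:u, 5:u
edges: (1,2,k); (1,3,k)


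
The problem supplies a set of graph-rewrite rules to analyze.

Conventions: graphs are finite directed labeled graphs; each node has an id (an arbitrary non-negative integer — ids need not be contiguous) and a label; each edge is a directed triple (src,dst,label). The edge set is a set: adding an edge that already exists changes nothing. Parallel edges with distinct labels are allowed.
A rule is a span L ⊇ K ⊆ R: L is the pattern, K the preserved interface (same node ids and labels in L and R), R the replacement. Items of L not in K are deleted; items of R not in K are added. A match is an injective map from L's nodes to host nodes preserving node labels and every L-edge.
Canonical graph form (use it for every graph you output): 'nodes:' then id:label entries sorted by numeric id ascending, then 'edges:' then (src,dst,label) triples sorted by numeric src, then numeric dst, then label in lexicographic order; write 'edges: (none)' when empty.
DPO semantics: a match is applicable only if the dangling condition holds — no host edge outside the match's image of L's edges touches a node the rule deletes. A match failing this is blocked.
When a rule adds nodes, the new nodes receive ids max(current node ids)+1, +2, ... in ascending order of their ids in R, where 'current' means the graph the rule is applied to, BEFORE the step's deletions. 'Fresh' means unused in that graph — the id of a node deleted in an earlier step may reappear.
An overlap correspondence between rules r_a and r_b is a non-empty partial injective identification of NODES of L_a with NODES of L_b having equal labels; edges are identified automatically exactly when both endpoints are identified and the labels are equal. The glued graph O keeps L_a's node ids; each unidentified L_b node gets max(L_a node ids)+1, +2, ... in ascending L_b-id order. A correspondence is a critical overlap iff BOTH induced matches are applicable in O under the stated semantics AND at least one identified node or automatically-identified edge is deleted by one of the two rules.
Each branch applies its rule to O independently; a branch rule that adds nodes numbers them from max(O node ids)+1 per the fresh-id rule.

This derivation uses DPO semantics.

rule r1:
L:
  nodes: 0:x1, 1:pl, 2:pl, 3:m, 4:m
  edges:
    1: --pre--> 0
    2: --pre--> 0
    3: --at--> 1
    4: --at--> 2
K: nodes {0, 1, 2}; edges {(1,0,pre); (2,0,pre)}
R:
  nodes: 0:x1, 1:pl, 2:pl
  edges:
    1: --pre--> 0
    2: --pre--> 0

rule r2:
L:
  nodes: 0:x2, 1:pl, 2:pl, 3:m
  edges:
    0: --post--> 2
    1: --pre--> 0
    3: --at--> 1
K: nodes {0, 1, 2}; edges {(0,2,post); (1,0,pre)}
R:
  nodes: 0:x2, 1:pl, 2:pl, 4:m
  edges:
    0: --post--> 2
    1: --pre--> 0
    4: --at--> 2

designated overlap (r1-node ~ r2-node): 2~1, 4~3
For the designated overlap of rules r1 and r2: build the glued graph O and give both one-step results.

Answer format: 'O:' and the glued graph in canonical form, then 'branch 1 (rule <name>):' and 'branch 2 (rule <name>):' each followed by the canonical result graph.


O:
nodes: 0:x1, 1:pl, 2:pl, 3:m, 4:m, 5:x2, 6:pl
edges: (1,0,pre); (2,0,pre); (2,5,pre); (3,1,at); (4,2,at); (5,6,post)
branch 1 (rule r1):
nodes: 0:x1, 1:pl, 2:pl, 5:x2, 6:pl
edges: (1,0,pre); (2,0,pre); (2,5,pre); (5,6,post)
branch 2 (rule r2):
nodes: 0:x1, 1:pl, 2:pl, 3:m, 5:x2, 6:pl, 7:m
edges: (1,0,pre); (2,0,pre); (2,5,pre); (3,1,at); (5,6,post); (7,6,at)
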